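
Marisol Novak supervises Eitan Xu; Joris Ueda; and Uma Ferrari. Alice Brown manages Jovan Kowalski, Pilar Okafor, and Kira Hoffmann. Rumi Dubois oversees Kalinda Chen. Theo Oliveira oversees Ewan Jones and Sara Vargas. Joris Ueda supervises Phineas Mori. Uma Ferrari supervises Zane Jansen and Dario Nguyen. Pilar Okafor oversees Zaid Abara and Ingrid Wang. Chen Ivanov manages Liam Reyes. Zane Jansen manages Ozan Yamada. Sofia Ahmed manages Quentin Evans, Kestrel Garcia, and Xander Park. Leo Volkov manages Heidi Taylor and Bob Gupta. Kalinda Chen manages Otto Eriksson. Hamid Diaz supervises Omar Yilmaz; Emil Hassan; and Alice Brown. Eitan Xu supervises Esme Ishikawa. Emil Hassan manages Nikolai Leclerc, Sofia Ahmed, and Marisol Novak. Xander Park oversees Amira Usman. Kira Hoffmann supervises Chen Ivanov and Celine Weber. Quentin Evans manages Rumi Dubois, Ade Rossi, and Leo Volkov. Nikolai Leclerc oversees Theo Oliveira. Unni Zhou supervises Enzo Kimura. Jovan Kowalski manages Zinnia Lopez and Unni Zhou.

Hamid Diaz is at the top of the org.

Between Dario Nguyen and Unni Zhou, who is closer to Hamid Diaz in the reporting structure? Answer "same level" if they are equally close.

Unni Zhou

Dario Nguyen is 4 levels below Hamid Diaz; Unni Zhou is 3. Unni Zhou is higher.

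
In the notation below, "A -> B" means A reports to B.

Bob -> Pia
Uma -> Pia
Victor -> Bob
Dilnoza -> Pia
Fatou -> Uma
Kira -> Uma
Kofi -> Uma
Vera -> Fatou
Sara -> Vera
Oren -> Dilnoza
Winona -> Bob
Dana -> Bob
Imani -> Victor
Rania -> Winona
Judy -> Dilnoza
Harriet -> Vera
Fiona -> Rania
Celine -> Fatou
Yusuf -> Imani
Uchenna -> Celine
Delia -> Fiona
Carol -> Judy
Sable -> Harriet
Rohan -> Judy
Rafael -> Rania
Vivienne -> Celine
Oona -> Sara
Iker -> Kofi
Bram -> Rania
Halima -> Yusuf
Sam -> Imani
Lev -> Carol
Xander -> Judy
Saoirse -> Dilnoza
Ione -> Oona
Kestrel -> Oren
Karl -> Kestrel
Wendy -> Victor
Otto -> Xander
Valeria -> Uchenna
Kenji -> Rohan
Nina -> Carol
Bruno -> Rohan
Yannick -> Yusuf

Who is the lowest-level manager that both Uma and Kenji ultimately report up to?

Pia

Uma's chain of managers is Pia. Kenji's chain of managers is Rohan, Judy, Dilnoza, Pia. The first manager that appears in both chains is Pia.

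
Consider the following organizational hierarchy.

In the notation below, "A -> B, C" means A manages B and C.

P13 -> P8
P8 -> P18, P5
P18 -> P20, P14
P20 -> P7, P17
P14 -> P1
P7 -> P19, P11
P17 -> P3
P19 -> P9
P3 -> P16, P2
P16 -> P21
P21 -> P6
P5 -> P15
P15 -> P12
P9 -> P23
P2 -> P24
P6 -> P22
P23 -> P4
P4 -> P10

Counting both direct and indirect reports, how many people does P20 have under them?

15

P20 directly manages P7, P17. Under P7: P11, P19, P9, P23, P4, P10 (6). Under P17: P3, P2, P24, P16, P21, P6, P22 (7). So P20's organization is 2 direct reports plus everyone under them: 7 + 8 = 15.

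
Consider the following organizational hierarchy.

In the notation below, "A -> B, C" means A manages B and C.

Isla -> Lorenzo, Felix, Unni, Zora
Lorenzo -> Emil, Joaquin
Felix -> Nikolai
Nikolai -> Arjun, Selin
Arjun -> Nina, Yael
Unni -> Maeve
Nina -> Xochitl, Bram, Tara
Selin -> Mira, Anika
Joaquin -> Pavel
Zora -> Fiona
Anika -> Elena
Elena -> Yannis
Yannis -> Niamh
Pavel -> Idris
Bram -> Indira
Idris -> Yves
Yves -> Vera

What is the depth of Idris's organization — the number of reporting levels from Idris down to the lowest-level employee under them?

The longest chain under Idris runs Idris → Yves → Vera, which is 2 levels below Idris.

2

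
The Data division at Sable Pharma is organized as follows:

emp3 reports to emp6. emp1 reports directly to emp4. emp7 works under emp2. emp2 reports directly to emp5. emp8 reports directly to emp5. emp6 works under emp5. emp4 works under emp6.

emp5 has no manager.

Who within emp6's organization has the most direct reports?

Direct-report counts within emp6's organization: emp6 has 2; emp4 has 1. The largest is 2, held by emp6.

emp6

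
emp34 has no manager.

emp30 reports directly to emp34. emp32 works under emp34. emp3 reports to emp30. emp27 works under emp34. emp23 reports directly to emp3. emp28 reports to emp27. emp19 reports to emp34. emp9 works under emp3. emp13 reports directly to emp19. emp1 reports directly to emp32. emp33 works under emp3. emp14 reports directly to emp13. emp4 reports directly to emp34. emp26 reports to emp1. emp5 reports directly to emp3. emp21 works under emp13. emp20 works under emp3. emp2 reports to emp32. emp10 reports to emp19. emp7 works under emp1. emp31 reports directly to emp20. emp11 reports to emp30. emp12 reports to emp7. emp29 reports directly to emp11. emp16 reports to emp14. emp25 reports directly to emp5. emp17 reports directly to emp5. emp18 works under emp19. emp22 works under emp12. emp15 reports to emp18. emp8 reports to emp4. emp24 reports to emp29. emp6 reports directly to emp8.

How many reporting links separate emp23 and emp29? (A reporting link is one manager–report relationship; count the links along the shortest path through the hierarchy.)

4

emp23 is 2 levels below emp30, and emp29 is 2 levels below emp30 (their lowest common manager). The shortest path runs up from emp23 to emp30 and back down to emp29: 2 + 2 = 4 links.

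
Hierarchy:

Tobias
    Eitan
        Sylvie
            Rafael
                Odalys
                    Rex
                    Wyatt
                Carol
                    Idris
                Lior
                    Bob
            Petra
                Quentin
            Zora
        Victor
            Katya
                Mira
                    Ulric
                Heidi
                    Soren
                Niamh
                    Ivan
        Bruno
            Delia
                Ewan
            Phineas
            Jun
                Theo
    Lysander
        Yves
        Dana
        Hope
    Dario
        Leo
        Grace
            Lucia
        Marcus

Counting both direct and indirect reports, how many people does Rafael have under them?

7

Rafael directly manages Odalys, Carol, Lior. Under Odalys: Wyatt, Rex (2). Under Carol: Idris (1). Under Lior: Bob (1). So Rafael's organization is 3 direct reports plus everyone under them: 3 + 2 + 2 = 7.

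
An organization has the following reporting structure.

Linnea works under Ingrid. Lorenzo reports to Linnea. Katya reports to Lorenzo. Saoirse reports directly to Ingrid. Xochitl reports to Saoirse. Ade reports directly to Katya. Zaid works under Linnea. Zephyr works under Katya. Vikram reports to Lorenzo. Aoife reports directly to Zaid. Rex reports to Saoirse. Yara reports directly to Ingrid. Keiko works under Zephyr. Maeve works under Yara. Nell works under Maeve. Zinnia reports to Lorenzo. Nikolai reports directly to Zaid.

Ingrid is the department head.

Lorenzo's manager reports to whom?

Ingrid

Lorenzo reports to Linnea, and Linnea reports to Ingrid. So Lorenzo's skip-level manager is Ingrid.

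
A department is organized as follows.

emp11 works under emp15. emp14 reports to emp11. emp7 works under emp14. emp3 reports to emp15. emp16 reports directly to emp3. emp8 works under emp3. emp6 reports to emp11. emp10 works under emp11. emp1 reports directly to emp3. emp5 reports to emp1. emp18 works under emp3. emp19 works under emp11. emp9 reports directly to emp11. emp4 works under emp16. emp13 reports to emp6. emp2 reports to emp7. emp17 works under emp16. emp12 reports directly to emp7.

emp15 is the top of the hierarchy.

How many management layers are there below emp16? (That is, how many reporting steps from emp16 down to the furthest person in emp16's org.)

The longest chain under emp16 runs emp16 → emp17, which is 1 level below emp16.

1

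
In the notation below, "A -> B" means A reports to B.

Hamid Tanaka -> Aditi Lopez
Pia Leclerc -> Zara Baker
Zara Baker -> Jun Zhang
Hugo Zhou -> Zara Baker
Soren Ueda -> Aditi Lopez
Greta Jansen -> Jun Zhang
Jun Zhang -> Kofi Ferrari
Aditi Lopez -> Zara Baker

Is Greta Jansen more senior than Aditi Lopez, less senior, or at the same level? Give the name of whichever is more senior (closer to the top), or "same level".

Greta Jansen

Greta Jansen is 2 levels below Kofi Ferrari; Aditi Lopez is 3. Greta Jansen is higher.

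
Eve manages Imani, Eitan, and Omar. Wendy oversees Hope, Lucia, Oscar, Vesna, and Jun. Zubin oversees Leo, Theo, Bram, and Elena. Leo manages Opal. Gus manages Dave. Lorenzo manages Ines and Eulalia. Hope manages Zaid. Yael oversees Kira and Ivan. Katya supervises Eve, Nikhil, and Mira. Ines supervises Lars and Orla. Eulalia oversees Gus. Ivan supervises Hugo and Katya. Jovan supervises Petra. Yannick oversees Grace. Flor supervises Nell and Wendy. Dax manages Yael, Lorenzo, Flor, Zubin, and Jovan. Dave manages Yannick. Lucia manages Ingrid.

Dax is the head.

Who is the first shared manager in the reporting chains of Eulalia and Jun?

Dax

Eulalia's chain of managers is Lorenzo, Dax. Jun's chain of managers is Wendy, Flor, Dax. The first manager that appears in both chains is Dax.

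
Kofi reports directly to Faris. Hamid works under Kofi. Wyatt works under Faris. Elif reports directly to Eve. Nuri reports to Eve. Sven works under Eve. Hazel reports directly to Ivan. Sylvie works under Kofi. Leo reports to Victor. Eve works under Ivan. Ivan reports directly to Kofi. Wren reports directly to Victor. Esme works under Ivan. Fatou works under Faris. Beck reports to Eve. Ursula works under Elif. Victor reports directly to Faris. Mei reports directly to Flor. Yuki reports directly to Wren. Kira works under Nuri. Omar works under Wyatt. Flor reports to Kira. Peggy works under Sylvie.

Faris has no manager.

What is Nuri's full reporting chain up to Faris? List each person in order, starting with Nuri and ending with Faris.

Nuri -> Eve -> Ivan -> Kofi -> Faris

Nuri reports to Eve. Eve reports to Ivan. Ivan reports to Kofi. Kofi reports to Faris. Faris is at the top.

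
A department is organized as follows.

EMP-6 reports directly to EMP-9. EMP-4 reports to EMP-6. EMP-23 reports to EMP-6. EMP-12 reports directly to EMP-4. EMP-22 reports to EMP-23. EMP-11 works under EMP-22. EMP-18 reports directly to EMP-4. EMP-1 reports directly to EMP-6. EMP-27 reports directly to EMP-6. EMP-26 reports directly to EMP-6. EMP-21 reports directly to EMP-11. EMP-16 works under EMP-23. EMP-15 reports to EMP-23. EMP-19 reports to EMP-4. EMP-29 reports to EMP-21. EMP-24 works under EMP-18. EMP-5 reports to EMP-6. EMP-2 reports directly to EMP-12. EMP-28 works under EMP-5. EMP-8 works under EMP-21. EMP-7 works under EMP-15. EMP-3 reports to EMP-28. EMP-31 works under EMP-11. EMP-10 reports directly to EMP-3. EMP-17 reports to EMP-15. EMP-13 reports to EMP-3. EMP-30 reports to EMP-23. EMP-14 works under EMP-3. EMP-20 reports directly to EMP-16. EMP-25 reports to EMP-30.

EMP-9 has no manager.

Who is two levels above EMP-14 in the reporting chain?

EMP-14 reports to EMP-3, and EMP-3 reports to EMP-28. So EMP-14's skip-level manager is EMP-28.

EMP-28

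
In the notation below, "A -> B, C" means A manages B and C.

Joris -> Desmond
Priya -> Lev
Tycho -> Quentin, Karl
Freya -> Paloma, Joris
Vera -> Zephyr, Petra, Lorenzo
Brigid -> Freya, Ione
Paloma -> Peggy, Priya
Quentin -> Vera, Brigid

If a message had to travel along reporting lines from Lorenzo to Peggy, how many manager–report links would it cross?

Lorenzo is 2 levels below Quentin, and Peggy is 4 levels below Quentin (their lowest common manager). The shortest path runs up from Lorenzo to Quentin and back down to Peggy: 2 + 4 = 6 links.

6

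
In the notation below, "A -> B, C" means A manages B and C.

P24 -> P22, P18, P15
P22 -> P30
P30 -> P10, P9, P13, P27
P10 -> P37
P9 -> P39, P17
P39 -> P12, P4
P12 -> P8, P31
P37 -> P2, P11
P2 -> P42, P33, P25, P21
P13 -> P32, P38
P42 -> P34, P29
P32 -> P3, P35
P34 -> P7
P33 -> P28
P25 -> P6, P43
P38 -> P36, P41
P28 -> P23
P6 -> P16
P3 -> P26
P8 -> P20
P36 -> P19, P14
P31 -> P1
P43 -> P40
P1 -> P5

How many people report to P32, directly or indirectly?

3

P32 directly manages P3, P35. Under P3: P26 (1). P35 has no reports. So P32's organization is 2 direct reports plus everyone under them: 2 + 1 = 3.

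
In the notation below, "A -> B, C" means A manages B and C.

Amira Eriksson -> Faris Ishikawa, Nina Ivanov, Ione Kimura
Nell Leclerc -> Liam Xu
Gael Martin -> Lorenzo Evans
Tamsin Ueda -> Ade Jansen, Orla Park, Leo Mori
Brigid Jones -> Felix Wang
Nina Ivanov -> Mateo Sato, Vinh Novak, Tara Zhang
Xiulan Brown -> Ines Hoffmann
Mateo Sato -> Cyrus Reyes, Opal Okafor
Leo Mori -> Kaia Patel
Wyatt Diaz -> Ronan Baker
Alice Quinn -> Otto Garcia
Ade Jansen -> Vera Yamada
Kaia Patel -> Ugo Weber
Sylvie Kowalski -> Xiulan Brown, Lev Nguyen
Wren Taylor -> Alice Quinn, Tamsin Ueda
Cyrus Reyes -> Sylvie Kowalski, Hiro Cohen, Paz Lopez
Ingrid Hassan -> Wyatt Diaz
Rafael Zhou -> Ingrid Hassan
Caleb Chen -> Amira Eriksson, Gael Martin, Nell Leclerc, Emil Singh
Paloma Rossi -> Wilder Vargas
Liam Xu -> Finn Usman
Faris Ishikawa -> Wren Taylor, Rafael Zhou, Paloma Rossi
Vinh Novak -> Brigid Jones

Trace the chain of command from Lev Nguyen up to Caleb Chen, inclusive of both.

Lev Nguyen -> Sylvie Kowalski -> Cyrus Reyes -> Mateo Sato -> Nina Ivanov -> Amira Eriksson -> Caleb Chen

Lev Nguyen reports to Sylvie Kowalski. Sylvie Kowalski reports to Cyrus Reyes. Cyrus Reyes reports to Mateo Sato. Mateo Sato reports to Nina Ivanov. Nina Ivanov reports to Amira Eriksson. Amira Eriksson reports to Caleb Chen. Caleb Chen is at the top.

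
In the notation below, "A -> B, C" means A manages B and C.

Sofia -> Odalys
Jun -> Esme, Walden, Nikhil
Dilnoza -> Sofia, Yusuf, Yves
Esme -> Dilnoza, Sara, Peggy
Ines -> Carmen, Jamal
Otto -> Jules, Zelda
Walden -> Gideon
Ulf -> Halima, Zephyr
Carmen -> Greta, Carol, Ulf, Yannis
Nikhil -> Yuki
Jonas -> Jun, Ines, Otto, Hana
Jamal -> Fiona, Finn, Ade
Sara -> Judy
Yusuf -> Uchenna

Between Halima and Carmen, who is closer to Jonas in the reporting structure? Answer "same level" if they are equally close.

Halima is 4 levels below Jonas; Carmen is 2. Carmen is higher.

Carmen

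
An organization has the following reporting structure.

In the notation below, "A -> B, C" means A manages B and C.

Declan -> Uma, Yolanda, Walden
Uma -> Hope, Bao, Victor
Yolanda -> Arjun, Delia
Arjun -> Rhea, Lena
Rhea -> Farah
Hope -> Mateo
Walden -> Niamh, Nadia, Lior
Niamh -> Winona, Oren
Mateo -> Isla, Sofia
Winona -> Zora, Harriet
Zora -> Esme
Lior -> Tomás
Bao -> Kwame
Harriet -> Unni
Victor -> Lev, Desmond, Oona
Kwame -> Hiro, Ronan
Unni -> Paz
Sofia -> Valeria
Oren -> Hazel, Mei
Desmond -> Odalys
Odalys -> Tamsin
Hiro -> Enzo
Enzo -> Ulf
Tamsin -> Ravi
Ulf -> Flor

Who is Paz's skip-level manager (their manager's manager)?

Harriet

Paz reports to Unni, and Unni reports to Harriet. So Paz's skip-level manager is Harriet.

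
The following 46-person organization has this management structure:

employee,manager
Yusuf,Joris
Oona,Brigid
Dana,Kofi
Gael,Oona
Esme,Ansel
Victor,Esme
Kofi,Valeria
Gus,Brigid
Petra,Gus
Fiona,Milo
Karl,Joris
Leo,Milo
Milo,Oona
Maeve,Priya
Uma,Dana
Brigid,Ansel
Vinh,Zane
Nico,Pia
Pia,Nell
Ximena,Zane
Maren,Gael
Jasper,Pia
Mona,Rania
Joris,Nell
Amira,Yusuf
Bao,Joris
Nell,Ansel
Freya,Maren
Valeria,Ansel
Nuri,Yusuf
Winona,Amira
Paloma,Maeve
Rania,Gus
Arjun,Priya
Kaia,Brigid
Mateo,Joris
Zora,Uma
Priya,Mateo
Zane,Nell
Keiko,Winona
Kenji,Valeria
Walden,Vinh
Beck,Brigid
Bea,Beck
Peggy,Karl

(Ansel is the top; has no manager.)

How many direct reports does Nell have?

Nell directly manages Joris, Zane, Pia. That is 3 direct reports.

3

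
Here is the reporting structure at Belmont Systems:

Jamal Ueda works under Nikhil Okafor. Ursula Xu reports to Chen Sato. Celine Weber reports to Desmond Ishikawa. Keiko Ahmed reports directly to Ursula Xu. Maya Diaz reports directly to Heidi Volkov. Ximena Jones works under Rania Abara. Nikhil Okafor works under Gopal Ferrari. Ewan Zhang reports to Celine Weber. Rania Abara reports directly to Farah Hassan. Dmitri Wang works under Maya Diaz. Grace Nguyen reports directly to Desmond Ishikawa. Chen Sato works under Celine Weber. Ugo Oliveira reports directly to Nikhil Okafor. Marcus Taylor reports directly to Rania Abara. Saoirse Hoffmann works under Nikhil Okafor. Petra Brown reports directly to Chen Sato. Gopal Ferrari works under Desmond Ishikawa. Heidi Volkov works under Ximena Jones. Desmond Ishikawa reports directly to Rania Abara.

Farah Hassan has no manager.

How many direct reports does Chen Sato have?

2

Chen Sato directly manages Ursula Xu, Petra Brown. That is 2 direct reports.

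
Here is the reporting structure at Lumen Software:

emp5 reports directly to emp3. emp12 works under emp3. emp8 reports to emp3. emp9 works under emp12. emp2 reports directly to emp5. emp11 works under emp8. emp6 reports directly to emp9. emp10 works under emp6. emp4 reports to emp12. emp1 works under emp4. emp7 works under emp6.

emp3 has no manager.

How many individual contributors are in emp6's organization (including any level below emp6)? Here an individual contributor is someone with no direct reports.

2

The people in emp6's organization with no one reporting to them are emp7, emp10. That is 2.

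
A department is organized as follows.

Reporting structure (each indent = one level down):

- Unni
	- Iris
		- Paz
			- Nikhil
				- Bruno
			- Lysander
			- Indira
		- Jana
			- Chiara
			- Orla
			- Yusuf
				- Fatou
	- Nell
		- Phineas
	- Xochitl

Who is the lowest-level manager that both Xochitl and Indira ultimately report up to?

Unni

Xochitl's chain of managers is Unni. Indira's chain of managers is Paz, Iris, Unni. The first manager that appears in both chains is Unni.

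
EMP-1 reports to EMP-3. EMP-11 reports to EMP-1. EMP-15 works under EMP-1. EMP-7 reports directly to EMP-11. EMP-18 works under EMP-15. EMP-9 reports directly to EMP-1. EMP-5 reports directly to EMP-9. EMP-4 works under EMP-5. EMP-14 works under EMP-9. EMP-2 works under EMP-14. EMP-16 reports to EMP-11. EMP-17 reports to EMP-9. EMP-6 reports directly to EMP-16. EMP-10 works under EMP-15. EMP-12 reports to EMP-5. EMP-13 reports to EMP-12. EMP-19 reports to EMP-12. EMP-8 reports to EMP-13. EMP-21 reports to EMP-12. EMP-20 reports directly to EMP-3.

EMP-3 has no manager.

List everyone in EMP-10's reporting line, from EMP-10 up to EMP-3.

EMP-10 reports to EMP-15. EMP-15 reports to EMP-1. EMP-1 reports to EMP-3. EMP-3 is at the top.

EMP-10 -> EMP-15 -> EMP-1 -> EMP-3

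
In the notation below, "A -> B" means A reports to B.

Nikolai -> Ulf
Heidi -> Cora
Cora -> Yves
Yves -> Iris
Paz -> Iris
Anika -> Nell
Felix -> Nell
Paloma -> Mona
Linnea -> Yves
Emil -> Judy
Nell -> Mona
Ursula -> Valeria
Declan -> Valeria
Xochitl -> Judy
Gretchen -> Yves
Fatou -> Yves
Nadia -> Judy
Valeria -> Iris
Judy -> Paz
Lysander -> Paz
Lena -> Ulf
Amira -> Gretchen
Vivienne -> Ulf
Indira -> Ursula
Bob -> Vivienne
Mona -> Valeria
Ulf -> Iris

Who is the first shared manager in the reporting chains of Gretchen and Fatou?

Gretchen's chain of managers is Yves, Iris. Fatou's chain of managers is Yves, Iris. The first manager that appears in both chains is Yves.

Yves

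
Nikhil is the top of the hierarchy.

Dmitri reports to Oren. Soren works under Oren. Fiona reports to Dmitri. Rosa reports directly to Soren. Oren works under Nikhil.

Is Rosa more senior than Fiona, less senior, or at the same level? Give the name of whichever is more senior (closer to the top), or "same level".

Both Rosa and Fiona are 3 levels below Nikhil.

same level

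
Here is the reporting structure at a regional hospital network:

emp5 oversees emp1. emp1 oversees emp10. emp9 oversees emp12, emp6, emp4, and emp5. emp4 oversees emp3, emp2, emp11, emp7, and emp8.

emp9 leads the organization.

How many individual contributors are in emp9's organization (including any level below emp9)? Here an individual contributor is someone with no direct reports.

8

The people in emp9's organization with no one reporting to them are emp12, emp6, emp8, emp11, emp7, emp2, emp3, emp10. That is 8.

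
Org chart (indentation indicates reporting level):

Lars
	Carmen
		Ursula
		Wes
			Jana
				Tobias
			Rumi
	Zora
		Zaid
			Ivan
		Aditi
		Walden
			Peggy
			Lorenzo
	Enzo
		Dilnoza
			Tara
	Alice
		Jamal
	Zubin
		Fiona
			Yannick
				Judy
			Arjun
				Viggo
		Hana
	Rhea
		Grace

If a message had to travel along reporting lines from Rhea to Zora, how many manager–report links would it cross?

2

Rhea is 1 level below Lars, and Zora is 1 level below Lars (their lowest common manager). The shortest path runs up from Rhea to Lars and back down to Zora: 1 + 1 = 2 links.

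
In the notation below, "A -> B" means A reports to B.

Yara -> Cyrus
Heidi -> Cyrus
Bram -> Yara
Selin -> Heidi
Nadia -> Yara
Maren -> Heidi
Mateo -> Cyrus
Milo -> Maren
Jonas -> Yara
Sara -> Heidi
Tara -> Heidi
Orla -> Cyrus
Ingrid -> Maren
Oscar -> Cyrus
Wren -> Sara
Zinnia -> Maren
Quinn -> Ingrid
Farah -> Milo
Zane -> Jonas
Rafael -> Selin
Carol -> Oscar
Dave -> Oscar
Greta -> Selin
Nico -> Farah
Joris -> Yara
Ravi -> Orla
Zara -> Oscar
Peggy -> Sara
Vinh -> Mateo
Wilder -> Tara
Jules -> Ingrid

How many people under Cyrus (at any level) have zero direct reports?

18

The people in Cyrus's organization with no one reporting to them are Zara, Dave, Carol, Ravi, Vinh, Wilder, Peggy, Wren, Zinnia, Jules, Quinn, Nico, Greta, Rafael, Joris, Zane, Nadia, Bram. That is 18.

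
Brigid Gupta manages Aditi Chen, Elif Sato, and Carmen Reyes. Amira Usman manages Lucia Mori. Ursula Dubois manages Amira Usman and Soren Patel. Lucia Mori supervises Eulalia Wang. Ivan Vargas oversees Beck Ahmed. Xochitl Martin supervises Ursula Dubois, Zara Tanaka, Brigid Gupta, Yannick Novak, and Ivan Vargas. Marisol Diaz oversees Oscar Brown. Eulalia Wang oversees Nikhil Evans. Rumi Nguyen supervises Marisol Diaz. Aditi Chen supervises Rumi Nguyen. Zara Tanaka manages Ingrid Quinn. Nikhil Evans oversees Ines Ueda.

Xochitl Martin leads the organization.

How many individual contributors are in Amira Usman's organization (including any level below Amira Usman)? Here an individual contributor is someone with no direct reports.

The only person in Amira Usman's organization with no one reporting to them is Ines Ueda. That is 1.

1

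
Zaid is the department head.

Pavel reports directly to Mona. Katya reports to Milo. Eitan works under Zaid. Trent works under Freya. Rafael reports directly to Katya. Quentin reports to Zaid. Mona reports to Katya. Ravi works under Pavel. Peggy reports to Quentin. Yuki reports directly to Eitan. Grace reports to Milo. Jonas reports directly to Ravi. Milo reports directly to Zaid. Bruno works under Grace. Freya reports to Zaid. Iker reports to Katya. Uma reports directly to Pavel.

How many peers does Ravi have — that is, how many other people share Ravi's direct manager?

1

Ravi reports to Pavel. Pavel's other direct reports are Uma — 1 peer.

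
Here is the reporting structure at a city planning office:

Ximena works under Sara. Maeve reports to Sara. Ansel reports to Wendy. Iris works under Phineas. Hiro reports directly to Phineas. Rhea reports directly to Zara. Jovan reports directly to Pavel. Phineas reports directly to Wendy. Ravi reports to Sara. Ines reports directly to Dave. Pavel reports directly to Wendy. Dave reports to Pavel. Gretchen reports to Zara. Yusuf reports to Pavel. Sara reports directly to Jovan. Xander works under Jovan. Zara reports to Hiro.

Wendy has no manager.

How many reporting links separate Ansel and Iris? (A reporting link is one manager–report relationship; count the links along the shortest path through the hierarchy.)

3

Ansel is 1 level below Wendy, and Iris is 2 levels below Wendy (their lowest common manager). The shortest path runs up from Ansel to Wendy and back down to Iris: 1 + 2 = 3 links.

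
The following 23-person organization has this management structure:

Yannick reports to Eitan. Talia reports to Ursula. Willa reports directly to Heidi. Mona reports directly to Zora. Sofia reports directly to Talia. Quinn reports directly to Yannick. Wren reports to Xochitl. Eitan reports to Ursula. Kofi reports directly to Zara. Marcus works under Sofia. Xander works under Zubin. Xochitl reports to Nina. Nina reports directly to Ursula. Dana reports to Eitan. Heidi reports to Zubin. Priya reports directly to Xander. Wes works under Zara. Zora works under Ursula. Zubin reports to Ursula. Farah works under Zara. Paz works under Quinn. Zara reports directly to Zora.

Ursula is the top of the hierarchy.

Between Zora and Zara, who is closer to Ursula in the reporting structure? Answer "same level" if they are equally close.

Zora

Zora is 1 level below Ursula; Zara is 2. Zora is higher.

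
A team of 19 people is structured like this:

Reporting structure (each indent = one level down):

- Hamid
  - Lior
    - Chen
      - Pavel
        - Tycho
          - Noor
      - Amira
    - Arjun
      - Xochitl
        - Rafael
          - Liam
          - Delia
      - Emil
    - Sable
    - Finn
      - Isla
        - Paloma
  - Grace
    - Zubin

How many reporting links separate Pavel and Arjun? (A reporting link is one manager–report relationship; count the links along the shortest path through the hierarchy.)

3

Pavel is 2 levels below Lior, and Arjun is 1 level below Lior (their lowest common manager). The shortest path runs up from Pavel to Lior and back down to Arjun: 2 + 1 = 3 links.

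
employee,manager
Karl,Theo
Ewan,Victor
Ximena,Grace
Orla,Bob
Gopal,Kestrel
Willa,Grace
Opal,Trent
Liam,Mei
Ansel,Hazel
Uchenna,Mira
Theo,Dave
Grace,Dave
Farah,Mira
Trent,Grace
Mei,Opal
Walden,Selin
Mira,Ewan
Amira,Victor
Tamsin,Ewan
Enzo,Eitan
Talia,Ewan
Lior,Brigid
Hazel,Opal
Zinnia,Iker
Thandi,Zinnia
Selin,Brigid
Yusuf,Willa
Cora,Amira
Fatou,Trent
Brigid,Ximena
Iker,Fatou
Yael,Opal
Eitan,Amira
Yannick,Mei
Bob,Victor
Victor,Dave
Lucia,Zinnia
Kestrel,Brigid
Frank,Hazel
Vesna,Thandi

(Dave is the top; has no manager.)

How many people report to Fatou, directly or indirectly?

Fatou directly manages Iker. Under Iker: Zinnia, Lucia, Thandi, Vesna (4). That's 5 in total.

5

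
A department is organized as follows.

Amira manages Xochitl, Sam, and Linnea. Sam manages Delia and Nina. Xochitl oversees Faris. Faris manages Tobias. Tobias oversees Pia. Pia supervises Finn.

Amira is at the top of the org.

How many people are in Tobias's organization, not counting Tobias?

2

Tobias directly manages Pia. Under Pia: Finn (1). That's 2 in total.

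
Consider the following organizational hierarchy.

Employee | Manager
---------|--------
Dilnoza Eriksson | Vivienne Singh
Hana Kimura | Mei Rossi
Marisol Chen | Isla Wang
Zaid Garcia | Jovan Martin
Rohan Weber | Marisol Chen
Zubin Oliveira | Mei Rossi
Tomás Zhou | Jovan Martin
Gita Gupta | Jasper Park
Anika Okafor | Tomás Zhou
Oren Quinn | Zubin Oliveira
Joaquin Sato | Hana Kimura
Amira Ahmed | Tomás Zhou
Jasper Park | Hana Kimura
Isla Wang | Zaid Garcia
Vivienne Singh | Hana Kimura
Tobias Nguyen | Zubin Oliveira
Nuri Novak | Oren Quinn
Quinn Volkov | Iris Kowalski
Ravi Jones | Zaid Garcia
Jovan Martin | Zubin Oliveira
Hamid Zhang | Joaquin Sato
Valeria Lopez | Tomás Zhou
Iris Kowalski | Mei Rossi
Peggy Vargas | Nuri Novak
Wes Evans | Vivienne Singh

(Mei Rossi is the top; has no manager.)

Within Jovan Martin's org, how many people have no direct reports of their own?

5

The people in Jovan Martin's organization with no one reporting to them are Amira Ahmed, Valeria Lopez, Anika Okafor, Ravi Jones, Rohan Weber. That is 5.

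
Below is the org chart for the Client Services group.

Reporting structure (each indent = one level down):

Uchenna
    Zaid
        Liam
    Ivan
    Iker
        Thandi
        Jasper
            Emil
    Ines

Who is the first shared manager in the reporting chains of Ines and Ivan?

Ines's chain of managers is Uchenna. Ivan's chain of managers is Uchenna. The first manager that appears in both chains is Uchenna.

Uchenna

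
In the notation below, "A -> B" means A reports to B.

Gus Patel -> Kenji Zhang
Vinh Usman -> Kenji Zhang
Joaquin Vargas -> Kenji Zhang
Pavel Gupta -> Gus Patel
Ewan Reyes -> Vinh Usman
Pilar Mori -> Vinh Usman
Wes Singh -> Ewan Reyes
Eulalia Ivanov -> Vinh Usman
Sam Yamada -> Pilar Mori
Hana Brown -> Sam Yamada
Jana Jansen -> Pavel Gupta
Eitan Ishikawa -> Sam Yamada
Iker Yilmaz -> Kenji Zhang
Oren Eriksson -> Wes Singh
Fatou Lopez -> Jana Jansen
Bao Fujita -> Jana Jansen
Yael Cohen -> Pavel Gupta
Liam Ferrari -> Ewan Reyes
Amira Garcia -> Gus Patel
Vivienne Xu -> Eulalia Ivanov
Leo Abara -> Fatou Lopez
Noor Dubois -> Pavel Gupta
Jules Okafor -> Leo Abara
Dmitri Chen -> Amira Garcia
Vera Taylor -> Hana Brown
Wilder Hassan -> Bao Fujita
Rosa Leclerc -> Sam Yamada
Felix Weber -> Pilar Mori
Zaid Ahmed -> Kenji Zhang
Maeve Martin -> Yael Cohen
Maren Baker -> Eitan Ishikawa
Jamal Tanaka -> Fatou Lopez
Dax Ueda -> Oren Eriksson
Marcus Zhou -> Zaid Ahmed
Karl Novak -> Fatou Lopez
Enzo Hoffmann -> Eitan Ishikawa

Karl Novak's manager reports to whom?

Jana Jansen

Karl Novak reports to Fatou Lopez, and Fatou Lopez reports to Jana Jansen. So Karl Novak's skip-level manager is Jana Jansen.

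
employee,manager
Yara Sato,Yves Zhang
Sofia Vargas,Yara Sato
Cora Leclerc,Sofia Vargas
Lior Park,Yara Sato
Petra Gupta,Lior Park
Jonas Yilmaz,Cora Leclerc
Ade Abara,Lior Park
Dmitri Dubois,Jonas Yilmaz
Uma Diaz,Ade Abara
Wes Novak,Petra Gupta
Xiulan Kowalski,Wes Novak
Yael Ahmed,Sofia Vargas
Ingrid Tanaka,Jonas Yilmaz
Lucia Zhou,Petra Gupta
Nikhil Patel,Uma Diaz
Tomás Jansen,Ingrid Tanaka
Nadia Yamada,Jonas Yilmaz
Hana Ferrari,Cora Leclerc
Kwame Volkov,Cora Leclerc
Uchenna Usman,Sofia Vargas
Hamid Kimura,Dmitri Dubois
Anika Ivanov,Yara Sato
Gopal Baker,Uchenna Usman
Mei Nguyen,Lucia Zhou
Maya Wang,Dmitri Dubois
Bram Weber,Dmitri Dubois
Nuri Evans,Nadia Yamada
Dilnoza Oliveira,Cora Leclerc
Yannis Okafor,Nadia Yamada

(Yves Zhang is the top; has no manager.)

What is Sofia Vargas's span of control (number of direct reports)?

3

Sofia Vargas directly manages Cora Leclerc, Yael Ahmed, Uchenna Usman. That is 3 direct reports.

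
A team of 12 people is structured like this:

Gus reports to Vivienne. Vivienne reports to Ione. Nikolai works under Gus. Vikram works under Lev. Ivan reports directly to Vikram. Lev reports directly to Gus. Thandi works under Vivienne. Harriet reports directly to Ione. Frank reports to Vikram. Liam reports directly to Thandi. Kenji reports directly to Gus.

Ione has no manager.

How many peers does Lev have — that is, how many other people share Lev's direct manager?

2

Lev reports to Gus. Gus's other direct reports are Nikolai, Kenji — 2 peers.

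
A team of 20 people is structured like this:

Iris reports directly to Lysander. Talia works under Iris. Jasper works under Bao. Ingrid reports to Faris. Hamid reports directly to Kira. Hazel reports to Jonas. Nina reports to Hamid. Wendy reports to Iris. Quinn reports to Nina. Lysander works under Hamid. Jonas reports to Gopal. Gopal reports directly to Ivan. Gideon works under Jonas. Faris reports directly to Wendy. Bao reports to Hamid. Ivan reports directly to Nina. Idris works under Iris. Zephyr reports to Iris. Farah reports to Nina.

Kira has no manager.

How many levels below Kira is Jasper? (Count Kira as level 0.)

Chain from Jasper up to Kira: Jasper → Bao → Hamid → Kira. That is 3 steps up, so Jasper is 3 levels below Kira.

3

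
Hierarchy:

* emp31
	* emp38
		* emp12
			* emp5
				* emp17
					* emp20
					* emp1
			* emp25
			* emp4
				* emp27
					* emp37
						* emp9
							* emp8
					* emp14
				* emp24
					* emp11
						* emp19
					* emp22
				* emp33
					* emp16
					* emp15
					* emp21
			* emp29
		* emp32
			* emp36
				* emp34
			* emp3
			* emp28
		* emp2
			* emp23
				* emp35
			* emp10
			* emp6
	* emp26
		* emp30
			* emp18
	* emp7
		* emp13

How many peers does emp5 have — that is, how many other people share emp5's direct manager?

3

emp5 reports to emp12. emp12's other direct reports are emp25, emp4, emp29 — 3 peers.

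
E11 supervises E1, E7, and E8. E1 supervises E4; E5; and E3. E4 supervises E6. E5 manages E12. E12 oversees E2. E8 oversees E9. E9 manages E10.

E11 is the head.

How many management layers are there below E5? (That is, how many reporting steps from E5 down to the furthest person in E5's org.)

The longest chain under E5 runs E5 → E12 → E2, which is 2 levels below E5.

2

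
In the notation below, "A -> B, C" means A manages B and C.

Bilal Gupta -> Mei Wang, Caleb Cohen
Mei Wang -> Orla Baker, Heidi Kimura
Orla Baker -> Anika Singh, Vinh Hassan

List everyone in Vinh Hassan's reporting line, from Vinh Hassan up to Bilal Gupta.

Vinh Hassan -> Orla Baker -> Mei Wang -> Bilal Gupta

Vinh Hassan reports to Orla Baker. Orla Baker reports to Mei Wang. Mei Wang reports to Bilal Gupta. Bilal Gupta is at the top.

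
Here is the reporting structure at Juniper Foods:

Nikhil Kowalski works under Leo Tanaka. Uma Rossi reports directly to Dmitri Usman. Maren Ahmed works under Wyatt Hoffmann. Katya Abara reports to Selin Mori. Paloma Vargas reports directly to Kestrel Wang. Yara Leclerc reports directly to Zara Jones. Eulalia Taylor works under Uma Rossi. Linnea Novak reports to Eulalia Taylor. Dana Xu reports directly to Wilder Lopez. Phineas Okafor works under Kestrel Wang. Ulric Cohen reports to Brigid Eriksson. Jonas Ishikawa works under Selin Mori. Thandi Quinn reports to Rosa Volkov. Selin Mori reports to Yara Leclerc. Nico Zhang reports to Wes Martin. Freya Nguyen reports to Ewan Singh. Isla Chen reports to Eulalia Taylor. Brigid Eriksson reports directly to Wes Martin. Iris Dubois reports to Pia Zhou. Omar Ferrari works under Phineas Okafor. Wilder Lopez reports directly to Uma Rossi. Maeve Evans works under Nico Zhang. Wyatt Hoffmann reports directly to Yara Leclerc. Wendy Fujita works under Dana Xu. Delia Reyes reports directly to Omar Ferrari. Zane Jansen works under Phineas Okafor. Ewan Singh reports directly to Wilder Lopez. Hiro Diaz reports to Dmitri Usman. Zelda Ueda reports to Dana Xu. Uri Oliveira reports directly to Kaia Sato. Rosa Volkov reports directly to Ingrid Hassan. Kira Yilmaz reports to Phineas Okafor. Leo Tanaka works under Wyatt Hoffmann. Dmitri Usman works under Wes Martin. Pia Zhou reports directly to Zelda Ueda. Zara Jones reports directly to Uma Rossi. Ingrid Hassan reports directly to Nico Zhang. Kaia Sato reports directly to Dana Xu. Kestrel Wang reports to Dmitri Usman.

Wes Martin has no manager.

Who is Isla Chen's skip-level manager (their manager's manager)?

Uma Rossi

Isla Chen reports to Eulalia Taylor, and Eulalia Taylor reports to Uma Rossi. So Isla Chen's skip-level manager is Uma Rossi.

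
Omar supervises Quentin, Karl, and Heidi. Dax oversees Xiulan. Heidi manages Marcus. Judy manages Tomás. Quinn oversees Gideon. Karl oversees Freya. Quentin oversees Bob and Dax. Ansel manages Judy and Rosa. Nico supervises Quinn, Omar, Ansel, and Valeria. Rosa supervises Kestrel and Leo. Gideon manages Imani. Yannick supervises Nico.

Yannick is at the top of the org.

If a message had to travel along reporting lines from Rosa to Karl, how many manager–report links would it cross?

4

Rosa is 2 levels below Nico, and Karl is 2 levels below Nico (their lowest common manager). The shortest path runs up from Rosa to Nico and back down to Karl: 2 + 2 = 4 links.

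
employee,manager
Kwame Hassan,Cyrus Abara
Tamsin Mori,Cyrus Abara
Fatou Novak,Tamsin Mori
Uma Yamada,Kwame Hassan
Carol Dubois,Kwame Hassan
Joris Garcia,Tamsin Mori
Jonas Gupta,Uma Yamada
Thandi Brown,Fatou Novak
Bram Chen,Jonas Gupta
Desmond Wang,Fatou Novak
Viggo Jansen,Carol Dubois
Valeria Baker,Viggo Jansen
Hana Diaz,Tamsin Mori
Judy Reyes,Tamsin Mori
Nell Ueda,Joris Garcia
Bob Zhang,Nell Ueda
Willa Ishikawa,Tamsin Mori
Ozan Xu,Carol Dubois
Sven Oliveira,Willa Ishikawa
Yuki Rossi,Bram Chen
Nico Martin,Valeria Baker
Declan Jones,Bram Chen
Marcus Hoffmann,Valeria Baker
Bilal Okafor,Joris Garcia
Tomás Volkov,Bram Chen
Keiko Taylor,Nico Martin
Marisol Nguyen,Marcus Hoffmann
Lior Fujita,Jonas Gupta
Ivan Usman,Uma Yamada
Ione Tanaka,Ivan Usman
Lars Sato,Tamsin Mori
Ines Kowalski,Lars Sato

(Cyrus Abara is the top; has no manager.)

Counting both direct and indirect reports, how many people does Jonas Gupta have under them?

5

Jonas Gupta directly manages Bram Chen, Lior Fujita. Under Bram Chen: Tomás Volkov, Declan Jones, Yuki Rossi (3). Lior Fujita has no reports. So Jonas Gupta's organization is 2 direct reports plus everyone under them: 4 + 1 = 5.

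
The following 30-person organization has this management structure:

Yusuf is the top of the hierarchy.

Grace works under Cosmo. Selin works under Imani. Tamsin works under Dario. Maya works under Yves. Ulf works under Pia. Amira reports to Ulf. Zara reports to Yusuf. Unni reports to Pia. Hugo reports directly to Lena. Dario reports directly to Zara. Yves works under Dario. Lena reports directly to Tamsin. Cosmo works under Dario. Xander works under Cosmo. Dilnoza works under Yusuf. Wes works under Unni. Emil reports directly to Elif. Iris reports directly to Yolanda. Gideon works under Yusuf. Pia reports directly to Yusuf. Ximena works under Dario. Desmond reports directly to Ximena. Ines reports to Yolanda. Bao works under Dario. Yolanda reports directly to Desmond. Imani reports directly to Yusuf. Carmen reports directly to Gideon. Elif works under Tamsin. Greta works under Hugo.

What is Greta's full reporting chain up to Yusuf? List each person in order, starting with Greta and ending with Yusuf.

Greta reports to Hugo. Hugo reports to Lena. Lena reports to Tamsin. Tamsin reports to Dario. Dario reports to Zara. Zara reports to Yusuf. Yusuf is at the top.

Greta -> Hugo -> Lena -> Tamsin -> Dario -> Zara -> Yusuf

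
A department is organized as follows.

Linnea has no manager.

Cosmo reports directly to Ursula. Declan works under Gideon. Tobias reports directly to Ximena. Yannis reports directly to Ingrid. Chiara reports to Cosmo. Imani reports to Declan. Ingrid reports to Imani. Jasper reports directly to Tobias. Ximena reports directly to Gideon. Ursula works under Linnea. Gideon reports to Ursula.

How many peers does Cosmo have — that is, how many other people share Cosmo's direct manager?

1

Cosmo reports to Ursula. Ursula's other direct reports are Gideon — 1 peer.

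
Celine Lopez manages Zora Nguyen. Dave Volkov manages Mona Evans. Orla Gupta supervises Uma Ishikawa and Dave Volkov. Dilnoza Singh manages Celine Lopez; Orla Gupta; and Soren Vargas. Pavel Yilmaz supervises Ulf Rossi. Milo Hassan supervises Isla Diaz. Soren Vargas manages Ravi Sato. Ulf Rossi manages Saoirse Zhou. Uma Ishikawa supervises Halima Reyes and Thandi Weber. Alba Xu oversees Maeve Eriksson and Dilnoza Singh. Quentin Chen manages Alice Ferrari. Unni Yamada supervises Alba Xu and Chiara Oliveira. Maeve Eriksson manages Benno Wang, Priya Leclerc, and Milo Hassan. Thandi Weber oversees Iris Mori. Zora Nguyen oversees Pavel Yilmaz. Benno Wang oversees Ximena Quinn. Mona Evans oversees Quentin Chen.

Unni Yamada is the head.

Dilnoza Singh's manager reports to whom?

Dilnoza Singh reports to Alba Xu, and Alba Xu reports to Unni Yamada. So Dilnoza Singh's skip-level manager is Unni Yamada.

Unni Yamada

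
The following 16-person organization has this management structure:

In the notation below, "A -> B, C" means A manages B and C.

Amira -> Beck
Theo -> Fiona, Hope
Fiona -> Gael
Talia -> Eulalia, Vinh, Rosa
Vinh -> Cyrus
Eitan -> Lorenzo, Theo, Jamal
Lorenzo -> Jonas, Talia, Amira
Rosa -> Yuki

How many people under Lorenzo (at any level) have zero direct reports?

5

The people in Lorenzo's organization with no one reporting to them are Beck, Yuki, Cyrus, Eulalia, Jonas. That is 5.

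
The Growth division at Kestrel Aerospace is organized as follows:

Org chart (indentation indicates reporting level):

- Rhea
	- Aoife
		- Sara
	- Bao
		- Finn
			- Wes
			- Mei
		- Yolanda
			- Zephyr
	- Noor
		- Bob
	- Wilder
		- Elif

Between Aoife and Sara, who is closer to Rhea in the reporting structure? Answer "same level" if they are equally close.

Aoife is 1 level below Rhea; Sara is 2. Aoife is higher.

Aoife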